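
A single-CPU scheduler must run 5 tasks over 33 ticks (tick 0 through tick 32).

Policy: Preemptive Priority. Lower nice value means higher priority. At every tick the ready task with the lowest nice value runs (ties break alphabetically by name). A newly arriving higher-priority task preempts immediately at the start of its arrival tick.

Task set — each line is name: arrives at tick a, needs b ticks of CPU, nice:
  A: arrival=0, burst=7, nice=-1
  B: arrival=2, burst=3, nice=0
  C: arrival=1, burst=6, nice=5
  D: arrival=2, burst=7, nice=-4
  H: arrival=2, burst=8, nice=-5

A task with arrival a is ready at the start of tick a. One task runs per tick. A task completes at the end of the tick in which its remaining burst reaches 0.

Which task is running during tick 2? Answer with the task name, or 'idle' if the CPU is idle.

running at tick 2 = H

t=0: ready={A} → run A
t=1: ready={A,C} → run A
t=2: ready={A,B,C,D,H} → run H
t=3: ready={A,B,C,D,H} → run H
t=4: ready={A,B,C,D,H} → run H
t=5: ready={A,B,C,D,H} → run H
t=6: ready={A,B,C,D,H} → run H
t=7: ready={A,B,C,D,H} → run H
t=8: ready={A,B,C,D,H} → run H
t=9: ready={A,B,C,D,H} → run H
t=10: ready={A,B,C,D} → run D
t=11: ready={A,B,C,D} → run D
t=12: ready={A,B,C,D} → run D
t=13: ready={A,B,C,D} → run D
t=14: ready={A,B,C,D} → run D
t=15: ready={A,B,C,D} → run D
t=16: ready={A,B,C,D} → run D
t=17: ready={A,B,C} → run A
t=18: ready={A,B,C} → run A
t=19: ready={A,B,C} → run A
t=20: ready={A,B,C} → run A
t=21: ready={A,B,C} → run A
t=22: ready={B,C} → run B
t=23: ready={B,C} → run B
t=24: ready={B,C} → run B
t=25: ready={C} → run C
t=26: ready={C} → run C
t=27: ready={C} → run C
t=28: ready={C} → run C
t=29: ready={C} → run C
t=30: ready={C} → run C
t=31: (idle)
t=32: (idle)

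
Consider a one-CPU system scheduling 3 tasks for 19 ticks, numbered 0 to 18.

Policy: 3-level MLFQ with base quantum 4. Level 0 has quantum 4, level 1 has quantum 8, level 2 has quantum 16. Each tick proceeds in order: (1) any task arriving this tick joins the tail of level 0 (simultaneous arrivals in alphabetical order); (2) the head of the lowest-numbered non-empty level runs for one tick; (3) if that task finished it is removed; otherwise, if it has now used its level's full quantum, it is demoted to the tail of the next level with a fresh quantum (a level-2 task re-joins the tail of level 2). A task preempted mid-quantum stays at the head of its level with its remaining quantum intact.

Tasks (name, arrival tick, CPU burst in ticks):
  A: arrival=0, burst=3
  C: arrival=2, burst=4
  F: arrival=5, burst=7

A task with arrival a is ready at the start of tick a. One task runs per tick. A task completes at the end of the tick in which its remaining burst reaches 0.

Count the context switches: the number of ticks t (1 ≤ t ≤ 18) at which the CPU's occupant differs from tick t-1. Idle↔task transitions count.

t=0: L0/L1/L2 = A/-/- → run A
t=1: L0/L1/L2 = A/-/- → run A
t=2: L0/L1/L2 = AC/-/- → run A
t=3: L0/L1/L2 = C/-/- → run C
t=4: L0/L1/L2 = C/-/- → run C
t=5: L0/L1/L2 = CF/-/- → run C
t=6: L0/L1/L2 = CF/-/- → run C
t=7: L0/L1/L2 = F/-/- → run F
t=8: L0/L1/L2 = F/-/- → run F
t=9: L0/L1/L2 = F/-/- → run F
t=10: L0/L1/L2 = F/-/- → run F
t=11: L0/L1/L2 = -/F/- → run F
t=12: L0/L1/L2 = -/F/- → run F
t=13: L0/L1/L2 = -/F/- → run F
t=14: (idle)
t=15: (idle)
t=16: (idle)
t=17: (idle)
t=18: (idle)

context switches = 3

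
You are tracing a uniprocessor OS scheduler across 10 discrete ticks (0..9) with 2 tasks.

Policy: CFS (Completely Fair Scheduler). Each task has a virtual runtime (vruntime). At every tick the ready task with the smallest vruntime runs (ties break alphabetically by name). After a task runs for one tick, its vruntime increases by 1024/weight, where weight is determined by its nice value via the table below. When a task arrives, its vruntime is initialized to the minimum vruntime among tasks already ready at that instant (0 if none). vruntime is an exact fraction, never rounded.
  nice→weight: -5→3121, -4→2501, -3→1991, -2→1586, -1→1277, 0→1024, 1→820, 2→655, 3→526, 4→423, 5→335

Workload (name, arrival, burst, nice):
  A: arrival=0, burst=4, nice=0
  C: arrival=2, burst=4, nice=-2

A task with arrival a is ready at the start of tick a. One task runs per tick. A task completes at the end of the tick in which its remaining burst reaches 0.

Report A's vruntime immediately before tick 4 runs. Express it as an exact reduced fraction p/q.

vruntime(A, start of tick 4) = 3/1

t=0: vr[A=0] → run A
t=1: vr[A=1] → run A
t=2: vr[A=2 C=2] → run A
t=3: vr[A=3 C=2] → run C
t=4: vr[A=3 C=2098/793] → run C
t=5: vr[A=3 C=2610/793] → run A
t=6: vr[C=2610/793] → run C
t=7: vr[C=3122/793] → run C
t=8: (idle)
t=9: (idle)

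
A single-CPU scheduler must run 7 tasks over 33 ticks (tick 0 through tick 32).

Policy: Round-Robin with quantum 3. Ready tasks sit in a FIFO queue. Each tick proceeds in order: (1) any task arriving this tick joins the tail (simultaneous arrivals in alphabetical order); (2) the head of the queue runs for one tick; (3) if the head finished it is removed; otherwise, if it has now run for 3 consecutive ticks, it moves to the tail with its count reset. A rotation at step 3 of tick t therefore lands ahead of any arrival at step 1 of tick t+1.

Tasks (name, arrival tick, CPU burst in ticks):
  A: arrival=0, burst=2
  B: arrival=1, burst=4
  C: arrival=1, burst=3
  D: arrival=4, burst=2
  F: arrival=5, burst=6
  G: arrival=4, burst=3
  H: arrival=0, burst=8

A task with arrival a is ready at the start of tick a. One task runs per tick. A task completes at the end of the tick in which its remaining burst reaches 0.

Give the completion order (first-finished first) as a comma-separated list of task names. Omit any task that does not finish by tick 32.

completion order = A, C, D, G, B, H, F

t=0: queue=[A,H] q_used=0 → run A
t=1: queue=[A,H,B,C] q_used=1 → run A
t=2: queue=[H,B,C] q_used=0 → run H
t=3: queue=[H,B,C] q_used=1 → run H
t=4: queue=[H,B,C,D,G] q_used=2 → run H
t=5: queue=[B,C,D,G,H,F] q_used=0 → run B
t=6: queue=[B,C,D,G,H,F] q_used=1 → run B
t=7: queue=[B,C,D,G,H,F] q_used=2 → run B
t=8: queue=[C,D,G,H,F,B] q_used=0 → run C
t=9: queue=[C,D,G,H,F,B] q_used=1 → run C
t=10: queue=[C,D,G,H,F,B] q_used=2 → run C
t=11: queue=[D,G,H,F,B] q_used=0 → run D
t=12: queue=[D,G,H,F,B] q_used=1 → run D
t=13: queue=[G,H,F,B] q_used=0 → run G
t=14: queue=[G,H,F,B] q_used=1 → run G
t=15: queue=[G,H,F,B] q_used=2 → run G
t=16: queue=[H,F,B] q_used=0 → run H
t=17: queue=[H,F,B] q_used=1 → run H
t=18: queue=[H,F,B] q_used=2 → run H
t=19: queue=[F,B,H] q_used=0 → run F
t=20: queue=[F,B,H] q_used=1 → run F
t=21: queue=[F,B,H] q_used=2 → run F
t=22: queue=[B,H,F] q_used=0 → run B
t=23: queue=[H,F] q_used=0 → run H
t=24: queue=[H,F] q_used=1 → run H
t=25: queue=[F] q_used=0 → run F
t=26: queue=[F] q_used=1 → run F
t=27: queue=[F] q_used=2 → run F
t=28: (idle)
t=29: (idle)
t=30: (idle)
t=31: (idle)
t=32: (idle)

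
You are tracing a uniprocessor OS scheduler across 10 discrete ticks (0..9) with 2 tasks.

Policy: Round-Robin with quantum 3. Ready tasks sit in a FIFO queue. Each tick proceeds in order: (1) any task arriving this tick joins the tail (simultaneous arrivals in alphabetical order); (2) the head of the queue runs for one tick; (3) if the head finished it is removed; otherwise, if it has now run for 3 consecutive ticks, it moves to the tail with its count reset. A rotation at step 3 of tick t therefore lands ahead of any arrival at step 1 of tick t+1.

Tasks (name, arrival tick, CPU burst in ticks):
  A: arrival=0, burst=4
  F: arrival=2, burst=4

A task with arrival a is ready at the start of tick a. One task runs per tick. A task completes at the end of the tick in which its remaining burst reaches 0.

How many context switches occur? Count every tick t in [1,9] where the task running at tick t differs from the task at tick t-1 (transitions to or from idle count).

context switches = 4

t=0: queue=[A] q_used=0 → run A
t=1: queue=[A] q_used=1 → run A
t=2: queue=[A,F] q_used=2 → run A
t=3: queue=[F,A] q_used=0 → run F
t=4: queue=[F,A] q_used=1 → run F
t=5: queue=[F,A] q_used=2 → run F
t=6: queue=[A,F] q_used=0 → run A
t=7: queue=[F] q_used=0 → run F
t=8: (idle)
t=9: (idle)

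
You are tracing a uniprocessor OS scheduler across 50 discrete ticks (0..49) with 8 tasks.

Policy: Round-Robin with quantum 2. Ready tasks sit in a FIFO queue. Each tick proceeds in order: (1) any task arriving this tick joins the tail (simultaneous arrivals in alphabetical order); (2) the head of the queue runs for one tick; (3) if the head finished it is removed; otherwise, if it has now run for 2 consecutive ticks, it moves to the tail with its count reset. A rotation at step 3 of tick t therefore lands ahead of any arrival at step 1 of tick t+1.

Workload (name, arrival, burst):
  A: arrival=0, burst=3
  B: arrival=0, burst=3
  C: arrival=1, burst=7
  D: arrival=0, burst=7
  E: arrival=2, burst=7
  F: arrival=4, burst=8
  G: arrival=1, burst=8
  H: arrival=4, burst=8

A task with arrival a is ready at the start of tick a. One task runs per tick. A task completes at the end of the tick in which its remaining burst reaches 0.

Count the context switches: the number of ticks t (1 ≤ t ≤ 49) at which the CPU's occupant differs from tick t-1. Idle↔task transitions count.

t=0: queue=[A,B,D] q_used=0 → run A
t=1: queue=[A,B,D,C,G] q_used=1 → run A
t=2: queue=[B,D,C,G,A,E] q_used=0 → run B
t=3: queue=[B,D,C,G,A,E] q_used=1 → run B
t=4: queue=[D,C,G,A,E,B,F,H] q_used=0 → run D
t=5: queue=[D,C,G,A,E,B,F,H] q_used=1 → run D
t=6: queue=[C,G,A,E,B,F,H,D] q_used=0 → run C
t=7: queue=[C,G,A,E,B,F,H,D] q_used=1 → run C
t=8: queue=[G,A,E,B,F,H,D,C] q_used=0 → run G
t=9: queue=[G,A,E,B,F,H,D,C] q_used=1 → run G
t=10: queue=[A,E,B,F,H,D,C,G] q_used=0 → run A
t=11: queue=[E,B,F,H,D,C,G] q_used=0 → run E
t=12: queue=[E,B,F,H,D,C,G] q_used=1 → run E
t=13: queue=[B,F,H,D,C,G,E] q_used=0 → run B
t=14: queue=[F,H,D,C,G,E] q_used=0 → run F
t=15: queue=[F,H,D,C,G,E] q_used=1 → run F
t=16: queue=[H,D,C,G,E,F] q_used=0 → run H
t=17: queue=[H,D,C,G,E,F] q_used=1 → run H
t=18: queue=[D,C,G,E,F,H] q_used=0 → run D
t=19: queue=[D,C,G,E,F,H] q_used=1 → run D
t=20: queue=[C,G,E,F,H,D] q_used=0 → run C
t=21: queue=[C,G,E,F,H,D] q_used=1 → run C
t=22: queue=[G,E,F,H,D,C] q_used=0 → run G
t=23: queue=[G,E,F,H,D,C] q_used=1 → run G
t=24: queue=[E,F,H,D,C,G] q_used=0 → run E
t=25: queue=[E,F,H,D,C,G] q_used=1 → run E
t=26: queue=[F,H,D,C,G,E] q_used=0 → run F
t=27: queue=[F,H,D,C,G,E] q_used=1 → run F
t=28: queue=[H,D,C,G,E,F] q_used=0 → run H
t=29: queue=[H,D,C,G,E,F] q_used=1 → run H
t=30: queue=[D,C,G,E,F,H] q_used=0 → run D
t=31: queue=[D,C,G,E,F,H] q_used=1 → run D
t=32: queue=[C,G,E,F,H,D] q_used=0 → run C
t=33: queue=[C,G,E,F,H,D] q_used=1 → run C
t=34: queue=[G,E,F,H,D,C] q_used=0 → run G
t=35: queue=[G,E,F,H,D,C] q_used=1 → run G
t=36: queue=[E,F,H,D,C,G] q_used=0 → run E
t=37: queue=[E,F,H,D,C,G] q_used=1 → run E
t=38: queue=[F,H,D,C,G,E] q_used=0 → run F
t=39: queue=[F,H,D,C,G,E] q_used=1 → run F
t=40: queue=[H,D,C,G,E,F] q_used=0 → run H
t=41: queue=[H,D,C,G,E,F] q_used=1 → run H
t=42: queue=[D,C,G,E,F,H] q_used=0 → run D
t=43: queue=[C,G,E,F,H] q_used=0 → run C
t=44: queue=[G,E,F,H] q_used=0 → run G
t=45: queue=[G,E,F,H] q_used=1 → run G
t=46: queue=[E,F,H] q_used=0 → run E
t=47: queue=[F,H] q_used=0 → run F
t=48: queue=[F,H] q_used=1 → run F
t=49: queue=[H] q_used=0 → run H

context switches = 27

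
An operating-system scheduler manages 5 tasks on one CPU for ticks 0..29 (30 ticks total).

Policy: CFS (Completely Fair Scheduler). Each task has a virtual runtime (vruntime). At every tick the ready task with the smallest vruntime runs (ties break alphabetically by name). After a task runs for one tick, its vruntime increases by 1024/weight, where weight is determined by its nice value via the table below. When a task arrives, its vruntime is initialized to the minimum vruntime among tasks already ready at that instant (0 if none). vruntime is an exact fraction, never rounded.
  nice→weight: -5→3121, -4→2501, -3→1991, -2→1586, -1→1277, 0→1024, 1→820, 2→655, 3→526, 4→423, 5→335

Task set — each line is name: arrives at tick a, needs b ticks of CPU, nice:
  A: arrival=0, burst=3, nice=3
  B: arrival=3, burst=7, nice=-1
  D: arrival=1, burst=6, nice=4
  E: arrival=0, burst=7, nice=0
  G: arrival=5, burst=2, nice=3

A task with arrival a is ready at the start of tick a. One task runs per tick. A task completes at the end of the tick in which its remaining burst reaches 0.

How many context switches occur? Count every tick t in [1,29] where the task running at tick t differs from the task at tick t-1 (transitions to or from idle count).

t=0: vr[A=0 E=0] → run A
t=1: vr[A=512/263 D=0 E=0] → run D
t=2: vr[A=512/263 D=1024/423 E=0] → run E
t=3: vr[A=512/263 B=1 D=1024/423 E=1] → run B
t=4: vr[A=512/263 B=2301/1277 D=1024/423 E=1] → run E
t=5: vr[A=512/263 B=2301/1277 D=1024/423 E=2 G=2301/1277] → run B
t=6: vr[A=512/263 B=3325/1277 D=1024/423 E=2 G=2301/1277] → run G
t=7: vr[A=512/263 B=3325/1277 D=1024/423 E=2 G=1258987/335851] → run A
t=8: vr[A=1024/263 B=3325/1277 D=1024/423 E=2 G=1258987/335851] → run E
t=9: vr[A=1024/263 B=3325/1277 D=1024/423 E=3 G=1258987/335851] → run D
t=10: vr[A=1024/263 B=3325/1277 D=2048/423 E=3 G=1258987/335851] → run B
t=11: vr[A=1024/263 B=4349/1277 D=2048/423 E=3 G=1258987/335851] → run E
t=12: vr[A=1024/263 B=4349/1277 D=2048/423 E=4 G=1258987/335851] → run B
t=13: vr[A=1024/263 B=5373/1277 D=2048/423 E=4 G=1258987/335851] → run G
t=14: vr[A=1024/263 B=5373/1277 D=2048/423 E=4] → run A
t=15: vr[B=5373/1277 D=2048/423 E=4] → run E
t=16: vr[B=5373/1277 D=2048/423 E=5] → run B
t=17: vr[B=6397/1277 D=2048/423 E=5] → run D
t=18: vr[B=6397/1277 D=1024/141 E=5] → run E
t=19: vr[B=6397/1277 D=1024/141 E=6] → run B
t=20: vr[B=7421/1277 D=1024/141 E=6] → run B
t=21: vr[D=1024/141 E=6] → run E
t=22: vr[D=1024/141] → run D
t=23: vr[D=4096/423] → run D
t=24: vr[D=5120/423] → run D
t=25: (idle)
t=26: (idle)
t=27: (idle)
t=28: (idle)
t=29: (idle)

context switches = 22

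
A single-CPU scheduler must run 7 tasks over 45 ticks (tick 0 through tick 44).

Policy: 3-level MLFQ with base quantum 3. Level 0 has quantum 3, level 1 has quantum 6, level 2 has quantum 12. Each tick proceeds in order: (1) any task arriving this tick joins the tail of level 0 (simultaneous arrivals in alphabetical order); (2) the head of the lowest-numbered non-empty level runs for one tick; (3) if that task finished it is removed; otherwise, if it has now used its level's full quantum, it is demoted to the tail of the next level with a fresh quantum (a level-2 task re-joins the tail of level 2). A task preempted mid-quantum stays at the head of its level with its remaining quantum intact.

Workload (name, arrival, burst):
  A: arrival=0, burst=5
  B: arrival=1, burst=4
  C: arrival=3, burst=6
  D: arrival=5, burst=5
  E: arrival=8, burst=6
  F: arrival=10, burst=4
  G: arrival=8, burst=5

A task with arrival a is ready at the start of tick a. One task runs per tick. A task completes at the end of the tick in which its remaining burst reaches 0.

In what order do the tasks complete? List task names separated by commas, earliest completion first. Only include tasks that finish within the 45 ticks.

completion order = A, B, C, D, E, G, F

t=0: L0/L1/L2 = A/-/- → run A
t=1: L0/L1/L2 = AB/-/- → run A
t=2: L0/L1/L2 = AB/-/- → run A
t=3: L0/L1/L2 = BC/A/- → run B
t=4: L0/L1/L2 = BC/A/- → run B
t=5: L0/L1/L2 = BCD/A/- → run B
t=6: L0/L1/L2 = CD/AB/- → run C
t=7: L0/L1/L2 = CD/AB/- → run C
t=8: L0/L1/L2 = CDEG/AB/- → run C
t=9: L0/L1/L2 = DEG/ABC/- → run D
t=10: L0/L1/L2 = DEGF/ABC/- → run D
t=11: L0/L1/L2 = DEGF/ABC/- → run D
t=12: L0/L1/L2 = EGF/ABCD/- → run E
t=13: L0/L1/L2 = EGF/ABCD/- → run E
t=14: L0/L1/L2 = EGF/ABCD/- → run E
t=15: L0/L1/L2 = GF/ABCDE/- → run G
t=16: L0/L1/L2 = GF/ABCDE/- → run G
t=17: L0/L1/L2 = GF/ABCDE/- → run G
t=18: L0/L1/L2 = F/ABCDEG/- → run F
t=19: L0/L1/L2 = F/ABCDEG/- → run F
t=20: L0/L1/L2 = F/ABCDEG/- → run F
t=21: L0/L1/L2 = -/ABCDEGF/- → run A
t=22: L0/L1/L2 = -/ABCDEGF/- → run A
t=23: L0/L1/L2 = -/BCDEGF/- → run B
t=24: L0/L1/L2 = -/CDEGF/- → run C
t=25: L0/L1/L2 = -/CDEGF/- → run C
t=26: L0/L1/L2 = -/CDEGF/- → run C
t=27: L0/L1/L2 = -/DEGF/- → run D
t=28: L0/L1/L2 = -/DEGF/- → run D
t=29: L0/L1/L2 = -/EGF/- → run E
t=30: L0/L1/L2 = -/EGF/- → run E
t=31: L0/L1/L2 = -/EGF/- → run E
t=32: L0/L1/L2 = -/GF/- → run G
t=33: L0/L1/L2 = -/GF/- → run G
t=34: L0/L1/L2 = -/F/- → run F
t=35: (idle)
t=36: (idle)
t=37: (idle)
t=38: (idle)
t=39: (idle)
t=40: (idle)
t=41: (idle)
t=42: (idle)
t=43: (idle)
t=44: (idle)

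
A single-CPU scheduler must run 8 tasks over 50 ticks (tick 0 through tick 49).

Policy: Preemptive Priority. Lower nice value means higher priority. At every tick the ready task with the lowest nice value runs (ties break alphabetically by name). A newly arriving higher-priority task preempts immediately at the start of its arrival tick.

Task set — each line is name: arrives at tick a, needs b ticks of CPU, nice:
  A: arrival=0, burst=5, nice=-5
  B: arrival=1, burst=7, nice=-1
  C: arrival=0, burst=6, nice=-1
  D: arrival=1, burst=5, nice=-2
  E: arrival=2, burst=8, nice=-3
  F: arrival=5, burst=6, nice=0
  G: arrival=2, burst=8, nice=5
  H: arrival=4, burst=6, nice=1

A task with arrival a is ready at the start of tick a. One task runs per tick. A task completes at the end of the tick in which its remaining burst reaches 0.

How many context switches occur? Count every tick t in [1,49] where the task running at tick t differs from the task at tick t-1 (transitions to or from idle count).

context switches = 7

t=0: ready={A,C} → run A
t=1: ready={A,B,C,D} → run A
t=2: ready={A,B,C,D,E,G} → run A
t=3: ready={A,B,C,D,E,G} → run A
t=4: ready={A,B,C,D,E,G,H} → run A
t=5: ready={B,C,D,E,F,G,H} → run E
t=6: ready={B,C,D,E,F,G,H} → run E
t=7: ready={B,C,D,E,F,G,H} → run E
t=8: ready={B,C,D,E,F,G,H} → run E
t=9: ready={B,C,D,E,F,G,H} → run E
t=10: ready={B,C,D,E,F,G,H} → run E
t=11: ready={B,C,D,E,F,G,H} → run E
t=12: ready={B,C,D,E,F,G,H} → run E
t=13: ready={B,C,D,F,G,H} → run D
t=14: ready={B,C,D,F,G,H} → run D
t=15: ready={B,C,D,F,G,H} → run D
t=16: ready={B,C,D,F,G,H} → run D
t=17: ready={B,C,D,F,G,H} → run D
t=18: ready={B,C,F,G,H} → run B
t=19: ready={B,C,F,G,H} → run B
t=20: ready={B,C,F,G,H} → run B
t=21: ready={B,C,F,G,H} → run B
t=22: ready={B,C,F,G,H} → run B
t=23: ready={B,C,F,G,H} → run B
t=24: ready={B,C,F,G,H} → run B
t=25: ready={C,F,G,H} → run C
t=26: ready={C,F,G,H} → run C
t=27: ready={C,F,G,H} → run C
t=28: ready={C,F,G,H} → run C
t=29: ready={C,F,G,H} → run C
t=30: ready={C,F,G,H} → run C
t=31: ready={F,G,H} → run F
t=32: ready={F,G,H} → run F
t=33: ready={F,G,H} → run F
t=34: ready={F,G,H} → run F
t=35: ready={F,G,H} → run F
t=36: ready={F,G,H} → run F
t=37: ready={G,H} → run H
t=38: ready={G,H} → run H
t=39: ready={G,H} → run H
t=40: ready={G,H} → run H
t=41: ready={G,H} → run H
t=42: ready={G,H} → run H
t=43: ready={G} → run G
t=44: ready={G} → run G
t=45: ready={G} → run G
t=46: ready={G} → run G
t=47: ready={G} → run G
t=48: ready={G} → run G
t=49: ready={G} → run G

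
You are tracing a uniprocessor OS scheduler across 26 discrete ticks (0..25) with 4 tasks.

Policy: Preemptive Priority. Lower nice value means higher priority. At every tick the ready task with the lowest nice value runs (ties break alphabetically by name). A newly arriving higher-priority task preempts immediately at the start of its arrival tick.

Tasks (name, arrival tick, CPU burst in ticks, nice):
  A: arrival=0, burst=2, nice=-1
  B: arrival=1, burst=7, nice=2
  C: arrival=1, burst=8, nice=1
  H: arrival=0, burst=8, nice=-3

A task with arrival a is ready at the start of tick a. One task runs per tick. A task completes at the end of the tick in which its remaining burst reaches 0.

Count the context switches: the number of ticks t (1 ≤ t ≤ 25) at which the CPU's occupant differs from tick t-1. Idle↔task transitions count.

context switches = 4

t=0: ready={A,H} → run H
t=1: ready={A,B,C,H} → run H
t=2: ready={A,B,C,H} → run H
t=3: ready={A,B,C,H} → run H
t=4: ready={A,B,C,H} → run H
t=5: ready={A,B,C,H} → run H
t=6: ready={A,B,C,H} → run H
t=7: ready={A,B,C,H} → run H
t=8: ready={A,B,C} → run A
t=9: ready={A,B,C} → run A
t=10: ready={B,C} → run C
t=11: ready={B,C} → run C
t=12: ready={B,C} → run C
t=13: ready={B,C} → run C
t=14: ready={B,C} → run C
t=15: ready={B,C} → run C
t=16: ready={B,C} → run C
t=17: ready={B,C} → run C
t=18: ready={B} → run B
t=19: ready={B} → run B
t=20: ready={B} → run B
t=21: ready={B} → run B
t=22: ready={B} → run B
t=23: ready={B} → run B
t=24: ready={B} → run B
t=25: (idle)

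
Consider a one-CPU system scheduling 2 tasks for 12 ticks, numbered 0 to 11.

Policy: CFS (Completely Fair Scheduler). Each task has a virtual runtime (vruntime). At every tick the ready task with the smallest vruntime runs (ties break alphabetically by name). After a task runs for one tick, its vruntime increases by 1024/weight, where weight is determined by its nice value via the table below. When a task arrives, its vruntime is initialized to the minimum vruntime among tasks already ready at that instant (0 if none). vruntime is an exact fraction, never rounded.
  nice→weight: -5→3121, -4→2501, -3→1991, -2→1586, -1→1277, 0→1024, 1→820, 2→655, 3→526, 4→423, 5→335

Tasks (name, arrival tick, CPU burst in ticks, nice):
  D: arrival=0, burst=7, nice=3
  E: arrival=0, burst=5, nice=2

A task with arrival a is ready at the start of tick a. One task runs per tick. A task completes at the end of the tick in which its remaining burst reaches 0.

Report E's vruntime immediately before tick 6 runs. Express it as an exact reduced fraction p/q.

t=0: vr[D=0 E=0] → run D
t=1: vr[D=512/263 E=0] → run E
t=2: vr[D=512/263 E=1024/655] → run E
t=3: vr[D=512/263 E=2048/655] → run D
t=4: vr[D=1024/263 E=2048/655] → run E
t=5: vr[D=1024/263 E=3072/655] → run D
t=6: vr[D=1536/263 E=3072/655] → run E
t=7: vr[D=1536/263 E=4096/655] → run D
t=8: vr[D=2048/263 E=4096/655] → run E
t=9: vr[D=2048/263] → run D
t=10: vr[D=2560/263] → run D
t=11: vr[D=3072/263] → run D

vruntime(E, start of tick 6) = 3072/655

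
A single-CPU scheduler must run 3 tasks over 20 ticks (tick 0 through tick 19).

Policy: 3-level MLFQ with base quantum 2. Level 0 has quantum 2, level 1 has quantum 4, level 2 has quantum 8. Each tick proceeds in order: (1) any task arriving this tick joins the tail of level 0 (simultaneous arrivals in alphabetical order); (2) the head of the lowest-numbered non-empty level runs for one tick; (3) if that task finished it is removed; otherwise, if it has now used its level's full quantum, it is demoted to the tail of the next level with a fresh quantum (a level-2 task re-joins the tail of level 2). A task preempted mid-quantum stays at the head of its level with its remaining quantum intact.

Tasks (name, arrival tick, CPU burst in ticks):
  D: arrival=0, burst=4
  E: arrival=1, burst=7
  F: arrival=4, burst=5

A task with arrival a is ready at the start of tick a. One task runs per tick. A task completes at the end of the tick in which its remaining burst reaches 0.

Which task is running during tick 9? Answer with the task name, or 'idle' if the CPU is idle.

t=0: L0/L1/L2 = D/-/- → run D
t=1: L0/L1/L2 = DE/-/- → run D
t=2: L0/L1/L2 = E/D/- → run E
t=3: L0/L1/L2 = E/D/- → run E
t=4: L0/L1/L2 = F/DE/- → run F
t=5: L0/L1/L2 = F/DE/- → run F
t=6: L0/L1/L2 = -/DEF/- → run D
t=7: L0/L1/L2 = -/DEF/- → run D
t=8: L0/L1/L2 = -/EF/- → run E
t=9: L0/L1/L2 = -/EF/- → run E
t=10: L0/L1/L2 = -/EF/- → run E
t=11: L0/L1/L2 = -/EF/- → run E
t=12: L0/L1/L2 = -/F/E → run F
t=13: L0/L1/L2 = -/F/E → run F
t=14: L0/L1/L2 = -/F/E → run F
t=15: L0/L1/L2 = -/-/E → run E
t=16: (idle)
t=17: (idle)
t=18: (idle)
t=19: (idle)

running at tick 9 = E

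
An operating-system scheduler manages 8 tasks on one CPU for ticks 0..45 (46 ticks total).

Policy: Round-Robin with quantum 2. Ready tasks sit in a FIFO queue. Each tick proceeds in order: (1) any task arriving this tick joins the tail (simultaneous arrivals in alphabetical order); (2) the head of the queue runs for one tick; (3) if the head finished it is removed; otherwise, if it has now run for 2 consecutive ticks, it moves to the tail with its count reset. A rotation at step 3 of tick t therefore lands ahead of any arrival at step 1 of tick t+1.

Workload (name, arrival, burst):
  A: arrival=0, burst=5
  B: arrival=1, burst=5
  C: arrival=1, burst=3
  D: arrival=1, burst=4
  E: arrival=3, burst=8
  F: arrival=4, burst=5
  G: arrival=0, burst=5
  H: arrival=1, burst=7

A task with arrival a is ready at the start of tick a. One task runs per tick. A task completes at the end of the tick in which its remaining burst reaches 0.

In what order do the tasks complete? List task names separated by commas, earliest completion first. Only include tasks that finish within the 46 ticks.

t=0: queue=[A,G] q_used=0 → run A
t=1: queue=[A,G,B,C,D,H] q_used=1 → run A
t=2: queue=[G,B,C,D,H,A] q_used=0 → run G
t=3: queue=[G,B,C,D,H,A,E] q_used=1 → run G
t=4: queue=[B,C,D,H,A,E,G,F] q_used=0 → run B
t=5: queue=[B,C,D,H,A,E,G,F] q_used=1 → run B
t=6: queue=[C,D,H,A,E,G,F,B] q_used=0 → run C
t=7: queue=[C,D,H,A,E,G,F,B] q_used=1 → run C
t=8: queue=[D,H,A,E,G,F,B,C] q_used=0 → run D
t=9: queue=[D,H,A,E,G,F,B,C] q_used=1 → run D
t=10: queue=[H,A,E,G,F,B,C,D] q_used=0 → run H
t=11: queue=[H,A,E,G,F,B,C,D] q_used=1 → run H
t=12: queue=[A,E,G,F,B,C,D,H] q_used=0 → run A
t=13: queue=[A,E,G,F,B,C,D,H] q_used=1 → run A
t=14: queue=[E,G,F,B,C,D,H,A] q_used=0 → run E
t=15: queue=[E,G,F,B,C,D,H,A] q_used=1 → run E
t=16: queue=[G,F,B,C,D,H,A,E] q_used=0 → run G
t=17: queue=[G,F,B,C,D,H,A,E] q_used=1 → run G
t=18: queue=[F,B,C,D,H,A,E,G] q_used=0 → run F
t=19: queue=[F,B,C,D,H,A,E,G] q_used=1 → run F
t=20: queue=[B,C,D,H,A,E,G,F] q_used=0 → run B
t=21: queue=[B,C,D,H,A,E,G,F] q_used=1 → run B
t=22: queue=[C,D,H,A,E,G,F,B] q_used=0 → run C
t=23: queue=[D,H,A,E,G,F,B] q_used=0 → run D
t=24: queue=[D,H,A,E,G,F,B] q_used=1 → run D
t=25: queue=[H,A,E,G,F,B] q_used=0 → run H
t=26: queue=[H,A,E,G,F,B] q_used=1 → run H
t=27: queue=[A,E,G,F,B,H] q_used=0 → run A
t=28: queue=[E,G,F,B,H] q_used=0 → run E
t=29: queue=[E,G,F,B,H] q_used=1 → run E
t=30: queue=[G,F,B,H,E] q_used=0 → run G
t=31: queue=[F,B,H,E] q_used=0 → run F
t=32: queue=[F,B,H,E] q_used=1 → run F
t=33: queue=[B,H,E,F] q_used=0 → run B
t=34: queue=[H,E,F] q_used=0 → run H
t=35: queue=[H,E,F] q_used=1 → run H
t=36: queue=[E,F,H] q_used=0 → run E
t=37: queue=[E,F,H] q_used=1 → run E
t=38: queue=[F,H,E] q_used=0 → run F
t=39: queue=[H,E] q_used=0 → run H
t=40: queue=[E] q_used=0 → run E
t=41: queue=[E] q_used=1 → run E
t=42: (idle)
t=43: (idle)
t=44: (idle)
t=45: (idle)

completion order = C, D, A, G, B, F, H, E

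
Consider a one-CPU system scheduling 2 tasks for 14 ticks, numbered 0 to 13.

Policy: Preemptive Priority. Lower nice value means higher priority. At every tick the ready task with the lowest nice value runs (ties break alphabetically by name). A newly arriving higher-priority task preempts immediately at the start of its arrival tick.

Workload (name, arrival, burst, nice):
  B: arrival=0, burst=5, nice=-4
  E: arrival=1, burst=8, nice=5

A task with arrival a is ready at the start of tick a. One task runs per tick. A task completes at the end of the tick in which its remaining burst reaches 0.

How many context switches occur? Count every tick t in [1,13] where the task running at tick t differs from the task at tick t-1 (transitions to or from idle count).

context switches = 2

t=0: ready={B} → run B
t=1: ready={B,E} → run B
t=2: ready={B,E} → run B
t=3: ready={B,E} → run B
t=4: ready={B,E} → run B
t=5: ready={E} → run E
t=6: ready={E} → run E
t=7: ready={E} → run E
t=8: ready={E} → run E
t=9: ready={E} → run E
t=10: ready={E} → run E
t=11: ready={E} → run E
t=12: ready={E} → run E
t=13: (idle)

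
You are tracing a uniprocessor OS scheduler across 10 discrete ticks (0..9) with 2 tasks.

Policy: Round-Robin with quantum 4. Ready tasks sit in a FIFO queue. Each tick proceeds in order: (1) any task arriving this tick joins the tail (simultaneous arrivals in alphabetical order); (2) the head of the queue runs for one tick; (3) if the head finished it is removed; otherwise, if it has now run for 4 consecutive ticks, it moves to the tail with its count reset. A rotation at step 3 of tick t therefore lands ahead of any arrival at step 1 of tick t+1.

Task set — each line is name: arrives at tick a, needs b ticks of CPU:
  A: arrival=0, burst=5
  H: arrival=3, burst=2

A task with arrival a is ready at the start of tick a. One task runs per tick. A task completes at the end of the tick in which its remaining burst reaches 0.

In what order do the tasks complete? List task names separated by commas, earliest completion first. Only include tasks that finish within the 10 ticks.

completion order = H, A

t=0: queue=[A] q_used=0 → run A
t=1: queue=[A] q_used=1 → run A
t=2: queue=[A] q_used=2 → run A
t=3: queue=[A,H] q_used=3 → run A
t=4: queue=[H,A] q_used=0 → run H
t=5: queue=[H,A] q_used=1 → run H
t=6: queue=[A] q_used=0 → run A
t=7: (idle)
t=8: (idle)
t=9: (idle)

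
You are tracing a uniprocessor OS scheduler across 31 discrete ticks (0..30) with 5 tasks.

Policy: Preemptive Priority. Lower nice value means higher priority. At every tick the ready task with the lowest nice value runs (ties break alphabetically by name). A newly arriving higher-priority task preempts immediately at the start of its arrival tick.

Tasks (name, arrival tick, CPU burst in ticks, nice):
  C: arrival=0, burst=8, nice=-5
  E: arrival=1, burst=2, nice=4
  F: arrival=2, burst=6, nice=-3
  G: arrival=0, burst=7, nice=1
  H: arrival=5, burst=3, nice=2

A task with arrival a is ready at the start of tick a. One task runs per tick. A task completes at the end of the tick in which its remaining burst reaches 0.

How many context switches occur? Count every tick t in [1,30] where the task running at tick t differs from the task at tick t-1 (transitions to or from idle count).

t=0: ready={C,G} → run C
t=1: ready={C,E,G} → run C
t=2: ready={C,E,F,G} → run C
t=3: ready={C,E,F,G} → run C
t=4: ready={C,E,F,G} → run C
t=5: ready={C,E,F,G,H} → run C
t=6: ready={C,E,F,G,H} → run C
t=7: ready={C,E,F,G,H} → run C
t=8: ready={E,F,G,H} → run F
t=9: ready={E,F,G,H} → run F
t=10: ready={E,F,G,H} → run F
t=11: ready={E,F,G,H} → run F
t=12: ready={E,F,G,H} → run F
t=13: ready={E,F,G,H} → run F
t=14: ready={E,G,H} → run G
t=15: ready={E,G,H} → run G
t=16: ready={E,G,H} → run G
t=17: ready={E,G,H} → run G
t=18: ready={E,G,H} → run G
t=19: ready={E,G,H} → run G
t=20: ready={E,G,H} → run G
t=21: ready={E,H} → run H
t=22: ready={E,H} → run H
t=23: ready={E,H} → run H
t=24: ready={E} → run E
t=25: ready={E} → run E
t=26: (idle)
t=27: (idle)
t=28: (idle)
t=29: (idle)
t=30: (idle)

context switches = 5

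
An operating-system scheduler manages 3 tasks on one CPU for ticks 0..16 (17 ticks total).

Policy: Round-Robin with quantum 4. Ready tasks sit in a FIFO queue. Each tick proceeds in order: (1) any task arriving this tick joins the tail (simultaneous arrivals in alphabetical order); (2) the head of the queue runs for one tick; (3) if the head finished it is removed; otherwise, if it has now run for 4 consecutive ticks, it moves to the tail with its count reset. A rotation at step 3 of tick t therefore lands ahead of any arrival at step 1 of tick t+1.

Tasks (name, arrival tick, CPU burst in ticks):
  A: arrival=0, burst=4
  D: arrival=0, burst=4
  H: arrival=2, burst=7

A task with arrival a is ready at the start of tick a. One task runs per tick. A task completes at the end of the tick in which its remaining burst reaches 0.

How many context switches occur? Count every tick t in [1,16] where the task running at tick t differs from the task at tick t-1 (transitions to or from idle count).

t=0: queue=[A,D] q_used=0 → run A
t=1: queue=[A,D] q_used=1 → run A
t=2: queue=[A,D,H] q_used=2 → run A
t=3: queue=[A,D,H] q_used=3 → run A
t=4: queue=[D,H] q_used=0 → run D
t=5: queue=[D,H] q_used=1 → run D
t=6: queue=[D,H] q_used=2 → run D
t=7: queue=[D,H] q_used=3 → run D
t=8: queue=[H] q_used=0 → run H
t=9: queue=[H] q_used=1 → run H
t=10: queue=[H] q_used=2 → run H
t=11: queue=[H] q_used=3 → run H
t=12: queue=[H] q_used=0 → run H
t=13: queue=[H] q_used=1 → run H
t=14: queue=[H] q_used=2 → run H
t=15: (idle)
t=16: (idle)

context switches = 3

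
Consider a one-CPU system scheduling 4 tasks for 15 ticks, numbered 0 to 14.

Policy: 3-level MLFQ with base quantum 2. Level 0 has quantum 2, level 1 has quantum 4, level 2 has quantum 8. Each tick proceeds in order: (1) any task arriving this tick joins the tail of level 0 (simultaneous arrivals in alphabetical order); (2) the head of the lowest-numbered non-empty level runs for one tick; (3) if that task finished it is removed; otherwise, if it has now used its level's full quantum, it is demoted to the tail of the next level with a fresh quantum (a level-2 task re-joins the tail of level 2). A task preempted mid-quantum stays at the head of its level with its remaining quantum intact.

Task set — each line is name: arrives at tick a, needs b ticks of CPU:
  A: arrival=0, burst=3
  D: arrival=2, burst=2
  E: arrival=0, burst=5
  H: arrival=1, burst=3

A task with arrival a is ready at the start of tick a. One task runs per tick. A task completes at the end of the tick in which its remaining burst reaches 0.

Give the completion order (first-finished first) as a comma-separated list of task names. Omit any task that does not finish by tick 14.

completion order = D, A, E, H

t=0: L0/L1/L2 = AE/-/- → run A
t=1: L0/L1/L2 = AEH/-/- → run A
t=2: L0/L1/L2 = EHD/A/- → run E
t=3: L0/L1/L2 = EHD/A/- → run E
t=4: L0/L1/L2 = HD/AE/- → run H
t=5: L0/L1/L2 = HD/AE/- → run H
t=6: L0/L1/L2 = D/AEH/- → run D
t=7: L0/L1/L2 = D/AEH/- → run D
t=8: L0/L1/L2 = -/AEH/- → run A
t=9: L0/L1/L2 = -/EH/- → run E
t=10: L0/L1/L2 = -/EH/- → run E
t=11: L0/L1/L2 = -/EH/- → run E
t=12: L0/L1/L2 = -/H/- → run H
t=13: (idle)
t=14: (idle)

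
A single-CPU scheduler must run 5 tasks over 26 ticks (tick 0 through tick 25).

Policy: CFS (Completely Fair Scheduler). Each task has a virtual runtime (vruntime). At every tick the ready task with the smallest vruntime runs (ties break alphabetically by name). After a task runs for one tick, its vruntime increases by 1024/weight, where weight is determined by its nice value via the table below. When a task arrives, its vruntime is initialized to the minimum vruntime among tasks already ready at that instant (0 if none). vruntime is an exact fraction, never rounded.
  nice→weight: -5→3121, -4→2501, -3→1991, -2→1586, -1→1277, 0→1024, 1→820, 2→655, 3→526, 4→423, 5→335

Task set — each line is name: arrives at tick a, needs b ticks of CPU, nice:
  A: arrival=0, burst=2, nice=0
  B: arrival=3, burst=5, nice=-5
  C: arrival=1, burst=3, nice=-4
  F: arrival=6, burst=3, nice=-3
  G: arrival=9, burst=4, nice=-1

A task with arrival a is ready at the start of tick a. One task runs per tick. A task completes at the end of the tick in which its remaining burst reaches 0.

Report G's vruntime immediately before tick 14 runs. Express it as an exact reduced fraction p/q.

t=0: vr[A=0] → run A
t=1: vr[A=1 C=1] → run A
t=2: vr[C=1] → run C
t=3: vr[B=3525/2501 C=3525/2501] → run B
t=4: vr[B=13562549/7805621 C=3525/2501] → run C
t=5: vr[B=13562549/7805621 C=4549/2501] → run B
t=6: vr[B=16123573/7805621 C=4549/2501 F=4549/2501] → run C
t=7: vr[B=16123573/7805621 F=4549/2501] → run F
t=8: vr[B=16123573/7805621 F=11618083/4979491] → run B
t=9: vr[B=18684597/7805621 F=11618083/4979491 G=11618083/4979491] → run F
t=10: vr[B=18684597/7805621 F=14179107/4979491 G=11618083/4979491] → run G
t=11: vr[B=18684597/7805621 F=14179107/4979491 G=19935290775/6358810007] → run B
t=12: vr[B=21245621/7805621 F=14179107/4979491 G=19935290775/6358810007] → run B
t=13: vr[F=14179107/4979491 G=19935290775/6358810007] → run F
t=14: vr[G=19935290775/6358810007] → run G
t=15: vr[G=25034289559/6358810007] → run G
t=16: vr[G=30133288343/6358810007] → run G
t=17: (idle)
t=18: (idle)
t=19: (idle)
t=20: (idle)
t=21: (idle)
t=22: (idle)
t=23: (idle)
t=24: (idle)
t=25: (idle)

vruntime(G, start of tick 14) = 19935290775/6358810007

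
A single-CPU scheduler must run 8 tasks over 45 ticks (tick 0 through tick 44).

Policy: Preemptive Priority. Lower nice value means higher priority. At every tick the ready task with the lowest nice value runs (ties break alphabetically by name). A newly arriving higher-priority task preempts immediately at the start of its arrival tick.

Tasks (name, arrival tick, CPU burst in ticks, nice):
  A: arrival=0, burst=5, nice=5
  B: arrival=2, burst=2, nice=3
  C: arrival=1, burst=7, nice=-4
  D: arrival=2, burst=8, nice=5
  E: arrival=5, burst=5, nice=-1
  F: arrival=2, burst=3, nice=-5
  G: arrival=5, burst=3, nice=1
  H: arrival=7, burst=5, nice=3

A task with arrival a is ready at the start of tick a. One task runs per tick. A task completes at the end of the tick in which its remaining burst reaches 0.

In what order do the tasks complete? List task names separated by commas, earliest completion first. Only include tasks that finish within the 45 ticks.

completion order = F, C, E, G, B, H, A, D

t=0: ready={A} → run A
t=1: ready={A,C} → run C
t=2: ready={A,B,C,D,F} → run F
t=3: ready={A,B,C,D,F} → run F
t=4: ready={A,B,C,D,F} → run F
t=5: ready={A,B,C,D,E,G} → run C
t=6: ready={A,B,C,D,E,G} → run C
t=7: ready={A,B,C,D,E,G,H} → run C
t=8: ready={A,B,C,D,E,G,H} → run C
t=9: ready={A,B,C,D,E,G,H} → run C
t=10: ready={A,B,C,D,E,G,H} → run C
t=11: ready={A,B,D,E,G,H} → run E
t=12: ready={A,B,D,E,G,H} → run E
t=13: ready={A,B,D,E,G,H} → run E
t=14: ready={A,B,D,E,G,H} → run E
t=15: ready={A,B,D,E,G,H} → run E
t=16: ready={A,B,D,G,H} → run G
t=17: ready={A,B,D,G,H} → run G
t=18: ready={A,B,D,G,H} → run G
t=19: ready={A,B,D,H} → run B
t=20: ready={A,B,D,H} → run B
t=21: ready={A,D,H} → run H
t=22: ready={A,D,H} → run H
t=23: ready={A,D,H} → run H
t=24: ready={A,D,H} → run H
t=25: ready={A,D,H} → run H
t=26: ready={A,D} → run A
t=27: ready={A,D} → run A
t=28: ready={A,D} → run A
t=29: ready={A,D} → run A
t=30: ready={D} → run D
t=31: ready={D} → run D
t=32: ready={D} → run D
t=33: ready={D} → run D
t=34: ready={D} → run D
t=35: ready={D} → run D
t=36: ready={D} → run D
t=37: ready={D} → run D
t=38: (idle)
t=39: (idle)
t=40: (idle)
t=41: (idle)
t=42: (idle)
t=43: (idle)
t=44: (idle)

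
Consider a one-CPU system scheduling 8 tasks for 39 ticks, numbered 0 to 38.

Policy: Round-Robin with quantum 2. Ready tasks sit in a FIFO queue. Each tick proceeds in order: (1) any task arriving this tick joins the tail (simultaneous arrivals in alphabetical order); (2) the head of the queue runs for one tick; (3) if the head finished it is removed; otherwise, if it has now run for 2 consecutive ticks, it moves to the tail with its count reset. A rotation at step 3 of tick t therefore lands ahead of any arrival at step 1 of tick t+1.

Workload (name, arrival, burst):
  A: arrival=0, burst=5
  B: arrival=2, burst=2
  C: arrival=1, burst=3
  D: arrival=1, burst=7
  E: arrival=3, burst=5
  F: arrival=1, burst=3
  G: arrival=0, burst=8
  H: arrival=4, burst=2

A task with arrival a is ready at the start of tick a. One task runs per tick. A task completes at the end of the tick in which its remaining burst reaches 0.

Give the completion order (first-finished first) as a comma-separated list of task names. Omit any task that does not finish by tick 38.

completion order = B, H, C, F, A, E, G, D

t=0: queue=[A,G] q_used=0 → run A
t=1: queue=[A,G,C,D,F] q_used=1 → run A
t=2: queue=[G,C,D,F,A,B] q_used=0 → run G
t=3: queue=[G,C,D,F,A,B,E] q_used=1 → run G
t=4: queue=[C,D,F,A,B,E,G,H] q_used=0 → run C
t=5: queue=[C,D,F,A,B,E,G,H] q_used=1 → run C
t=6: queue=[D,F,A,B,E,G,H,C] q_used=0 → run D
t=7: queue=[D,F,A,B,E,G,H,C] q_used=1 → run D
t=8: queue=[F,A,B,E,G,H,C,D] q_used=0 → run F
t=9: queue=[F,A,B,E,G,H,C,D] q_used=1 → run F
t=10: queue=[A,B,E,G,H,C,D,F] q_used=0 → run A
t=11: queue=[A,B,E,G,H,C,D,F] q_used=1 → run A
t=12: queue=[B,E,G,H,C,D,F,A] q_used=0 → run B
t=13: queue=[B,E,G,H,C,D,F,A] q_used=1 → run B
t=14: queue=[E,G,H,C,D,F,A] q_used=0 → run E
t=15: queue=[E,G,H,C,D,F,A] q_used=1 → run E
t=16: queue=[G,H,C,D,F,A,E] q_used=0 → run G
t=17: queue=[G,H,C,D,F,A,E] q_used=1 → run G
t=18: queue=[H,C,D,F,A,E,G] q_used=0 → run H
t=19: queue=[H,C,D,F,A,E,G] q_used=1 → run H
t=20: queue=[C,D,F,A,E,G] q_used=0 → run C
t=21: queue=[D,F,A,E,G] q_used=0 → run D
t=22: queue=[D,F,A,E,G] q_used=1 → run D
t=23: queue=[F,A,E,G,D] q_used=0 → run F
t=24: queue=[A,E,G,D] q_used=0 → run A
t=25: queue=[E,G,D] q_used=0 → run E
t=26: queue=[E,G,D] q_used=1 → run E
t=27: queue=[G,D,E] q_used=0 → run G
t=28: queue=[G,D,E] q_used=1 → run G
t=29: queue=[D,E,G] q_used=0 → run D
t=30: queue=[D,E,G] q_used=1 → run D
t=31: queue=[E,G,D] q_used=0 → run E
t=32: queue=[G,D] q_used=0 → run G
t=33: queue=[G,D] q_used=1 → run G
t=34: queue=[D] q_used=0 → run D
t=35: (idle)
t=36: (idle)
t=37: (idle)
t=38: (idle)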